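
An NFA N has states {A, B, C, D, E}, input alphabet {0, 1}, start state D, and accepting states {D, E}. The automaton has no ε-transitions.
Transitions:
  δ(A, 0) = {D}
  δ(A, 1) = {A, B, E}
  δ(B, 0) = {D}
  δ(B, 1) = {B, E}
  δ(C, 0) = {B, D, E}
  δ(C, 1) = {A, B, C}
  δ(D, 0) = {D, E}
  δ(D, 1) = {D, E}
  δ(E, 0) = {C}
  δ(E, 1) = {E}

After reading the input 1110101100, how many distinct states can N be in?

Start: {D}
read 1: {D, E}
read 1: {D, E}
read 1: {D, E}
read 0: {C, D, E}
read 1: {A, B, C, D, E}
read 0: {B, C, D, E}
read 1: {A, B, C, D, E}
read 1: {A, B, C, D, E}
read 0: {B, C, D, E}
read 0: {B, C, D, E}
Final reachable set {B, C, D, E} has 4 states.

4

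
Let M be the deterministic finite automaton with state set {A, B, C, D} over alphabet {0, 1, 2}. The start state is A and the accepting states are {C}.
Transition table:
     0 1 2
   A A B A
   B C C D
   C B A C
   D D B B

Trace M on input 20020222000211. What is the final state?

A --2--> A
A --0--> A
A --0--> A
A --2--> A
A --0--> A
A --2--> A
A --2--> A
A --2--> A
A --0--> A
A --0--> A
A --0--> A
A --2--> A
A --1--> B
B --1--> C

C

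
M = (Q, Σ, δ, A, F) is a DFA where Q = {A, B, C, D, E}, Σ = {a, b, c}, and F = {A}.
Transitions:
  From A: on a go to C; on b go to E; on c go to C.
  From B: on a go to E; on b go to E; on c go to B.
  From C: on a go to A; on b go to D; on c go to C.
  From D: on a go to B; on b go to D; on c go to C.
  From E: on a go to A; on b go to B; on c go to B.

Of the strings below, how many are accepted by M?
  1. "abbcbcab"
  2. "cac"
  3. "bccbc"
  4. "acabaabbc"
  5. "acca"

1

"abbcbcab": rejected
"cac": rejected
"bccbc": rejected
"acabaabbc": rejected
"acca": accepted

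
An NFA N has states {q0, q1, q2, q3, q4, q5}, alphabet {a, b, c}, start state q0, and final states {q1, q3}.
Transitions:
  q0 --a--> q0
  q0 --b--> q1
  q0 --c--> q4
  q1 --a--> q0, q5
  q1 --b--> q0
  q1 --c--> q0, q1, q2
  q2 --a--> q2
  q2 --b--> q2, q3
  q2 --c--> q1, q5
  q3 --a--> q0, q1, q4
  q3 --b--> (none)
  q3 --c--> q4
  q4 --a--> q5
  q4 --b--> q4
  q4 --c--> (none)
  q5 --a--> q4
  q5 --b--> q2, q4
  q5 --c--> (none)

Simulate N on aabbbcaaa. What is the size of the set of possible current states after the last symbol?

3

Start: {q0}
read a: {q0}
read a: {q0}
read b: {q1}
read b: {q0}
read b: {q1}
read c: {q0, q1, q2}
read a: {q0, q2, q5}
read a: {q0, q2, q4}
read a: {q0, q2, q5}
Final reachable set {q0, q2, q5} has 3 states.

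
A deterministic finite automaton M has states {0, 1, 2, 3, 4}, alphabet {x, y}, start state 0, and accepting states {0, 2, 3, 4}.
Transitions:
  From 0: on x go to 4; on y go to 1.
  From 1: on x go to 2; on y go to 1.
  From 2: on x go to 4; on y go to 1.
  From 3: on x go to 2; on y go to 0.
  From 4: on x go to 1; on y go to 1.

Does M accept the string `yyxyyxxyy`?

rejected

0 --y--> 1
1 --y--> 1
1 --x--> 2
2 --y--> 1
1 --y--> 1
1 --x--> 2
2 --x--> 4
4 --y--> 1
1 --y--> 1
End in state 1, which is not an accepting state.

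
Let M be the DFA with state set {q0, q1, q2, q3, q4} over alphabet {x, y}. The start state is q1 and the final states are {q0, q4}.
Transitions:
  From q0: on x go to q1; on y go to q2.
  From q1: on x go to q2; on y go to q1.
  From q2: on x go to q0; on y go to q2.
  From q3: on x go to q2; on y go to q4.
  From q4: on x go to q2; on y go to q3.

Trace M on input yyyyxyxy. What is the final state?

q2

q1 --y--> q1
q1 --y--> q1
q1 --y--> q1
q1 --y--> q1
q1 --x--> q2
q2 --y--> q2
q2 --x--> q0
q0 --y--> q2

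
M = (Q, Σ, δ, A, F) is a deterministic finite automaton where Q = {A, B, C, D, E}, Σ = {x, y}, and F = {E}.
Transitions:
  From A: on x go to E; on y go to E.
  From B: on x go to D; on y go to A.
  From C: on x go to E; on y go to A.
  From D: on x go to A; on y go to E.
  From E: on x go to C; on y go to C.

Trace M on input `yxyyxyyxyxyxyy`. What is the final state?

A --y--> E
E --x--> C
C --y--> A
A --y--> E
E --x--> C
C --y--> A
A --y--> E
E --x--> C
C --y--> A
A --x--> E
E --y--> C
C --x--> E
E --y--> C
C --y--> A

A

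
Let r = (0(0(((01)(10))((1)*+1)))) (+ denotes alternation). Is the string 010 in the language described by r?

no

No split of 010 into u·v has 0 matching u and (0(((01)(10))((1)*+1))) matching v.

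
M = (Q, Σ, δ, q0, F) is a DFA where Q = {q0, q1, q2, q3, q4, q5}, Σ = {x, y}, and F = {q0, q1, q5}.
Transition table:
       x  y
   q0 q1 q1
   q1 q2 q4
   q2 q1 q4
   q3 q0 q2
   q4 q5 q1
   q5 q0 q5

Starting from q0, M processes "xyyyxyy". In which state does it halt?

q5

q0 --x--> q1
q1 --y--> q4
q4 --y--> q1
q1 --y--> q4
q4 --x--> q5
q5 --y--> q5
q5 --y--> q5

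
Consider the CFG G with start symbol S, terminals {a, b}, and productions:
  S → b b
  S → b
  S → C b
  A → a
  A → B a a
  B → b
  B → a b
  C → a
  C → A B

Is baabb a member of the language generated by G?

yes

S ⇒ Cb ⇒ ABb ⇒ BaaBb ⇒ baaBb ⇒ baabb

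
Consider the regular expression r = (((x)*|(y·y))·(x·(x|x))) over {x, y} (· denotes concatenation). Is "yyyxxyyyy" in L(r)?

no

No split of yyyxxyyyy into u·v has ((x)*|(y·y)) matching u and (x·(x|x)) matching v.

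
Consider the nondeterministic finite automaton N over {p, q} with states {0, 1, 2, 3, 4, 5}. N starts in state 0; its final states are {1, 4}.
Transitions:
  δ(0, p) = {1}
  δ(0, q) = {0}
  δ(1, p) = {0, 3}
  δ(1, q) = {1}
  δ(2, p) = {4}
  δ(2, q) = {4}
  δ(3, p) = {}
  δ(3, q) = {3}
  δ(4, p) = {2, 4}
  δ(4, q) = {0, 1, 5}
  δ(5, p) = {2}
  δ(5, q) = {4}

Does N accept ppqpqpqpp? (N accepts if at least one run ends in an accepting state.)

Start: {0}
read p: {1}
read p: {0, 3}
read q: {0, 3}
read p: {1}
read q: {1}
read p: {0, 3}
read q: {0, 3}
read p: {1}
read p: {0, 3}
Reachable ∩ accepting = {} — empty.

rejected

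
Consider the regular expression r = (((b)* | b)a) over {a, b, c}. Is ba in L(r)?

yes

Split as b·a: ((b)*|b) matches b and a matches a.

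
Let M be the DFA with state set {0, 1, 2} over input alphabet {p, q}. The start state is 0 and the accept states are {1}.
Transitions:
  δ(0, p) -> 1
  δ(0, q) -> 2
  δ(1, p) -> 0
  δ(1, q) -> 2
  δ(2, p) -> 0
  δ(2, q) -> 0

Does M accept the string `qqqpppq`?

rejected

0 --q--> 2
2 --q--> 0
0 --q--> 2
2 --p--> 0
0 --p--> 1
1 --p--> 0
0 --q--> 2
End in state 2, which is not an accepting state.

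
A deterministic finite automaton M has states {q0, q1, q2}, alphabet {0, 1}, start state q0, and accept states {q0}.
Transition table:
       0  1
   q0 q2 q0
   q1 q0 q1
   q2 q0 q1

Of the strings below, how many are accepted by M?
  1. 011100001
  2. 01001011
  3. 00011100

1

011100001: rejected
01001011: accepted
00011100: rejected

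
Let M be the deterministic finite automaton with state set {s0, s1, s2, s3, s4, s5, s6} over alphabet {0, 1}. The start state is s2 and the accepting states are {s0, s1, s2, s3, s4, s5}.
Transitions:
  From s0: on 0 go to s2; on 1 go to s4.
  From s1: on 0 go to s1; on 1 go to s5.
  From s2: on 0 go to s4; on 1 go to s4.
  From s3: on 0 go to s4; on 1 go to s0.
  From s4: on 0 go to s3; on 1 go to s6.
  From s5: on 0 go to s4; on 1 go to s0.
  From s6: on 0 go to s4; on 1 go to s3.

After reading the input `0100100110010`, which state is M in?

s2

s2 --0--> s4
s4 --1--> s6
s6 --0--> s4
s4 --0--> s3
s3 --1--> s0
s0 --0--> s2
s2 --0--> s4
s4 --1--> s6
s6 --1--> s3
s3 --0--> s4
s4 --0--> s3
s3 --1--> s0
s0 --0--> s2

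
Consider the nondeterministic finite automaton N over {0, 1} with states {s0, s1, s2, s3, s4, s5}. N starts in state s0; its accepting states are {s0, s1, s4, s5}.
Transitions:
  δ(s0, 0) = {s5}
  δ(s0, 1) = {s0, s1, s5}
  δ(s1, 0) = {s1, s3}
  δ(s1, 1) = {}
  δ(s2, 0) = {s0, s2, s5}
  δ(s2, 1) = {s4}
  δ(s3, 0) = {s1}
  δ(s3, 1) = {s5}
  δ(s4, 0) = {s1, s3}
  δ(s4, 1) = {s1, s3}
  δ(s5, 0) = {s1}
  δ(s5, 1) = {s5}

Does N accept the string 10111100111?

Start: {s0}
read 1: {s0, s1, s5}
read 0: {s1, s3, s5}
read 1: {s5}
read 1: {s5}
read 1: {s5}
read 1: {s5}
read 0: {s1}
read 0: {s1, s3}
read 1: {s5}
read 1: {s5}
read 1: {s5}
Reachable ∩ accepting = {s5} — nonempty.

accepted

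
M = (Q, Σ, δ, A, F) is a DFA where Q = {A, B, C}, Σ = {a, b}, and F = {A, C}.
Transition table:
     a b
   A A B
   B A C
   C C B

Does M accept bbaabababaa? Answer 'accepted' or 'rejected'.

accepted

A --b--> B
B --b--> C
C --a--> C
C --a--> C
C --b--> B
B --a--> A
A --b--> B
B --a--> A
A --b--> B
B --a--> A
A --a--> A
End in state A, which is an accepting state.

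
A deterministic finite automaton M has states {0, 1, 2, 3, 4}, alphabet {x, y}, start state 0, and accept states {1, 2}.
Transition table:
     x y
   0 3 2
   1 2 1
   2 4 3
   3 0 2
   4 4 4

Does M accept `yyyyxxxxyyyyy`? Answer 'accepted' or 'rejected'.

0 --y--> 2
2 --y--> 3
3 --y--> 2
2 --y--> 3
3 --x--> 0
0 --x--> 3
3 --x--> 0
0 --x--> 3
3 --y--> 2
2 --y--> 3
3 --y--> 2
2 --y--> 3
3 --y--> 2
End in state 2, which is an accepting state.

accepted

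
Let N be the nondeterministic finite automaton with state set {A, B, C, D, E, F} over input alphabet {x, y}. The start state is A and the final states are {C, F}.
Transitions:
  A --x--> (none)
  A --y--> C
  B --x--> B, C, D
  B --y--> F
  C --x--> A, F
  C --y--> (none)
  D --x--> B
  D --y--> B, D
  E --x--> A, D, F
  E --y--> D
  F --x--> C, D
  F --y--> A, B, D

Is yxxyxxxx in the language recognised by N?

Start: {A}
read y: {C}
read x: {A, F}
read x: {C, D}
read y: {B, D}
read x: {B, C, D}
read x: {A, B, C, D, F}
read x: {A, B, C, D, F}
read x: {A, B, C, D, F}
Reachable ∩ accepting = {C, F} — nonempty.

accepted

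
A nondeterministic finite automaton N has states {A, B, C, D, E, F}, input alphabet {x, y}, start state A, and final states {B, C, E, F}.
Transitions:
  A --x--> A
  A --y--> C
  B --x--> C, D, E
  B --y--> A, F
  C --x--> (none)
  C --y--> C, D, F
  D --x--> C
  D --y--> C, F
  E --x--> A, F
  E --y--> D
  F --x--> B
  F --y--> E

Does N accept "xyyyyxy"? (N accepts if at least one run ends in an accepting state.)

Start: {A}
read x: {A}
read y: {C}
read y: {C, D, F}
read y: {C, D, E, F}
read y: {C, D, E, F}
read x: {A, B, C, F}
read y: {A, C, D, E, F}
Reachable ∩ accepting = {C, E, F} — nonempty.

accepted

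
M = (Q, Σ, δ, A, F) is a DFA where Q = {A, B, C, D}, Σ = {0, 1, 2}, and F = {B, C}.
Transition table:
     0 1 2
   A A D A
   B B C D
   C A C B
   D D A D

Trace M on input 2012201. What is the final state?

A --2--> A
A --0--> A
A --1--> D
D --2--> D
D --2--> D
D --0--> D
D --1--> A

A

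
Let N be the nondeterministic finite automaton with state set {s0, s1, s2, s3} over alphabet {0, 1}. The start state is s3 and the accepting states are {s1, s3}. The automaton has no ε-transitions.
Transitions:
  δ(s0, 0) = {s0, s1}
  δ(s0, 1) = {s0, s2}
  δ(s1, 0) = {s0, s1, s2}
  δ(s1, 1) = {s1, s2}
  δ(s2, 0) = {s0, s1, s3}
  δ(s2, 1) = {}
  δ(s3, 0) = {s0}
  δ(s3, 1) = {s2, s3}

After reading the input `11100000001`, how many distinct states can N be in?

4

Start: {s3}
read 1: {s2, s3}
read 1: {s2, s3}
read 1: {s2, s3}
read 0: {s0, s1, s3}
read 0: {s0, s1, s2}
read 0: {s0, s1, s2, s3}
read 0: {s0, s1, s2, s3}
read 0: {s0, s1, s2, s3}
read 0: {s0, s1, s2, s3}
read 0: {s0, s1, s2, s3}
read 1: {s0, s1, s2, s3}
Final reachable set {s0, s1, s2, s3} has 4 states.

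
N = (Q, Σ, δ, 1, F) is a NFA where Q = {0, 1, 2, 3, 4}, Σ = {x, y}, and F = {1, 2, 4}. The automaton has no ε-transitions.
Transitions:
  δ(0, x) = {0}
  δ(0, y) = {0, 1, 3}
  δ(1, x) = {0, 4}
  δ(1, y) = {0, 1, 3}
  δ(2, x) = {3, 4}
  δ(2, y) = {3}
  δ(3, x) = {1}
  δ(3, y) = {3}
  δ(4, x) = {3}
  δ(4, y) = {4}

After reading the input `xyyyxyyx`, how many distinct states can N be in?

Start: {1}
read x: {0, 4}
read y: {0, 1, 3, 4}
read y: {0, 1, 3, 4}
read y: {0, 1, 3, 4}
read x: {0, 1, 3, 4}
read y: {0, 1, 3, 4}
read y: {0, 1, 3, 4}
read x: {0, 1, 3, 4}
Final reachable set {0, 1, 3, 4} has 4 states.

4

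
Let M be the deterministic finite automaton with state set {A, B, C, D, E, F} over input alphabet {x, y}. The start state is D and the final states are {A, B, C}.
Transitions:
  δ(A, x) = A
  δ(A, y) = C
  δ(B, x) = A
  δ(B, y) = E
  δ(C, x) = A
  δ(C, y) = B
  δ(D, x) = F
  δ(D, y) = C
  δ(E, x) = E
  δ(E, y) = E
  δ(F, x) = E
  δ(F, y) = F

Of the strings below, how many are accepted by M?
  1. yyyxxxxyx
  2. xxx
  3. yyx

yyyxxxxyx: rejected
xxx: rejected
yyx: accepted

1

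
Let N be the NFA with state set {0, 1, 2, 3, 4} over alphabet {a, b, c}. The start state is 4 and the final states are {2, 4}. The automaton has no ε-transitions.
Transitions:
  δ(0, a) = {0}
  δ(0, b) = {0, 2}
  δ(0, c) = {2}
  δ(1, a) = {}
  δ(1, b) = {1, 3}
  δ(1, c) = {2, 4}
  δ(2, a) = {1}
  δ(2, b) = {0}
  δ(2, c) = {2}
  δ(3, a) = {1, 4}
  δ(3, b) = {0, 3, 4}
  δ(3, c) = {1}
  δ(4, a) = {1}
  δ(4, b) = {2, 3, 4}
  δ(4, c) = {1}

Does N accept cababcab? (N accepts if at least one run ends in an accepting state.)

Start: {4}
read c: {1}
read a: {}
The reachable set is empty and stays empty for the remaining 6 symbols.
Reachable ∩ accepting = {} — empty.

rejected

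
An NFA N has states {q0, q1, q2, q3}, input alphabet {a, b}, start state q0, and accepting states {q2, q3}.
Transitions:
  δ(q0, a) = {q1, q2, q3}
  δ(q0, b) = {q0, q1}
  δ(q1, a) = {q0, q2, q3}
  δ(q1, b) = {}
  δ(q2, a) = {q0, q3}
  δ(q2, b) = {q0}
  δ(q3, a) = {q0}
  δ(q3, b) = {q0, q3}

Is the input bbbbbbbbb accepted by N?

Start: {q0}
read b: {q0, q1}
read b: {q0, q1}
read b: {q0, q1}
read b: {q0, q1}
read b: {q0, q1}
read b: {q0, q1}
read b: {q0, q1}
read b: {q0, q1}
read b: {q0, q1}
Reachable ∩ accepting = {} — empty.

rejected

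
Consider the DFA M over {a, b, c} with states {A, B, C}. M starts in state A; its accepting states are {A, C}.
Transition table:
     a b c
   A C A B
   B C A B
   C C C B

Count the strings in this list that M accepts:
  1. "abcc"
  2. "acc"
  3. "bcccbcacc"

"abcc": rejected
"acc": rejected
"bcccbcacc": rejected

0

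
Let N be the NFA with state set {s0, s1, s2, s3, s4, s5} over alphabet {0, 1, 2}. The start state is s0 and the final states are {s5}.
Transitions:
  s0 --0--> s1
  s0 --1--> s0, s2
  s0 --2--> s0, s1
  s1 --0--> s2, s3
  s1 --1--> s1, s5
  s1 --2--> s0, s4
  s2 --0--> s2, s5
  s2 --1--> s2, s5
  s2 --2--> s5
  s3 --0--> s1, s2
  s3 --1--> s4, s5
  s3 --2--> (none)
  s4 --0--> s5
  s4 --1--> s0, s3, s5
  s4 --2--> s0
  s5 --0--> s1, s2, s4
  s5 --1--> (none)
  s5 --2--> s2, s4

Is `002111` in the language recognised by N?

rejected

Start: {s0}
read 0: {s1}
read 0: {s2, s3}
read 2: {s5}
read 1: {}
The reachable set is empty and stays empty for the remaining 2 symbols.
Reachable ∩ accepting = {} — empty.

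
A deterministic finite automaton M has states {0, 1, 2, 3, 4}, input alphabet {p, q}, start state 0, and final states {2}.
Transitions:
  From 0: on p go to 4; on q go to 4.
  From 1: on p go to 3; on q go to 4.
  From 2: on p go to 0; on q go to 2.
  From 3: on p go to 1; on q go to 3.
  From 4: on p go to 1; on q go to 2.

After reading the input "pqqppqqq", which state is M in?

2

0 --p--> 4
4 --q--> 2
2 --q--> 2
2 --p--> 0
0 --p--> 4
4 --q--> 2
2 --q--> 2
2 --q--> 2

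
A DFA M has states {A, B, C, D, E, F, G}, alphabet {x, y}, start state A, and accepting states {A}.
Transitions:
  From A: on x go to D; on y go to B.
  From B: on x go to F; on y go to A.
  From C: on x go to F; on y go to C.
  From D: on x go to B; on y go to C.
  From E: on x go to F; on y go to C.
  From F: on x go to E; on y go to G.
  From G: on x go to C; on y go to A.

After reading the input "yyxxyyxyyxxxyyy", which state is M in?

B

A --y--> B
B --y--> A
A --x--> D
D --x--> B
B --y--> A
A --y--> B
B --x--> F
F --y--> G
G --y--> A
A --x--> D
D --x--> B
B --x--> F
F --y--> G
G --y--> A
A --y--> B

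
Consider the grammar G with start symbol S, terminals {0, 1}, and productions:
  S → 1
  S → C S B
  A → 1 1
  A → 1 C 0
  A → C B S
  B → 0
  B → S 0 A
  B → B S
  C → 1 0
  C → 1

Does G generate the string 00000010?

no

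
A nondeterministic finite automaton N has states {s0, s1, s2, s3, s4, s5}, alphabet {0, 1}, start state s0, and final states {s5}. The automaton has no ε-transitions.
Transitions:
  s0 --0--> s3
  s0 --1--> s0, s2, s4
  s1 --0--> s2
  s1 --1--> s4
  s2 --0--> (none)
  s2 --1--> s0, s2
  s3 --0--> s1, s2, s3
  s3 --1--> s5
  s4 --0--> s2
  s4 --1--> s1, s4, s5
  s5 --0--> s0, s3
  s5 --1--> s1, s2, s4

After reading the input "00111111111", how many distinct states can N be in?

5

Start: {s0}
read 0: {s3}
read 0: {s1, s2, s3}
read 1: {s0, s2, s4, s5}
read 1: {s0, s1, s2, s4, s5}
read 1: {s0, s1, s2, s4, s5}
read 1: {s0, s1, s2, s4, s5}
read 1: {s0, s1, s2, s4, s5}
read 1: {s0, s1, s2, s4, s5}
read 1: {s0, s1, s2, s4, s5}
read 1: {s0, s1, s2, s4, s5}
read 1: {s0, s1, s2, s4, s5}
Final reachable set {s0, s1, s2, s4, s5} has 5 states.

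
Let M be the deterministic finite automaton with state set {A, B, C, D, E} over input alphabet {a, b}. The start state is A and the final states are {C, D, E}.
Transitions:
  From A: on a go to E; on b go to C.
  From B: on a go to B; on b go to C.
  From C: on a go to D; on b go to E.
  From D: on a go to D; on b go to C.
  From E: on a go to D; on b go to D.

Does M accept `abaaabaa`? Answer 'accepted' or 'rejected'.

accepted

A --a--> E
E --b--> D
D --a--> D
D --a--> D
D --a--> D
D --b--> C
C --a--> D
D --a--> D
End in state D, which is an accepting state.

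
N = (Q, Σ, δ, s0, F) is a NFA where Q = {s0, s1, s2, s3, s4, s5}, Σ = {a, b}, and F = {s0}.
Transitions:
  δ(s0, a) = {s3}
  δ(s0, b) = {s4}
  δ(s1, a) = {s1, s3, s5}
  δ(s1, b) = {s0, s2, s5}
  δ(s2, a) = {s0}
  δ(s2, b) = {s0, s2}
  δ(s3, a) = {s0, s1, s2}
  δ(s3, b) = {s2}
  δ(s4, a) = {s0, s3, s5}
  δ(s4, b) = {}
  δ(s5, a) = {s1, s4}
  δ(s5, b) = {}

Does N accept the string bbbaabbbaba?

Start: {s0}
read b: {s4}
read b: {}
The reachable set is empty and stays empty for the remaining 9 symbols.
Reachable ∩ accepting = {} — empty.

rejected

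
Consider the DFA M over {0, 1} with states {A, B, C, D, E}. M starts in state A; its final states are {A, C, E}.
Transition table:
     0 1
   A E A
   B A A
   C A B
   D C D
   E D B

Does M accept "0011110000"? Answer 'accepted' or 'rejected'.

A --0--> E
E --0--> D
D --1--> D
D --1--> D
D --1--> D
D --1--> D
D --0--> C
C --0--> A
A --0--> E
E --0--> D
End in state D, which is not an accepting state.

rejected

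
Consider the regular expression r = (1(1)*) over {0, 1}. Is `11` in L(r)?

yes

Split as 1·1: 1 matches 1 and (1)* matches 1.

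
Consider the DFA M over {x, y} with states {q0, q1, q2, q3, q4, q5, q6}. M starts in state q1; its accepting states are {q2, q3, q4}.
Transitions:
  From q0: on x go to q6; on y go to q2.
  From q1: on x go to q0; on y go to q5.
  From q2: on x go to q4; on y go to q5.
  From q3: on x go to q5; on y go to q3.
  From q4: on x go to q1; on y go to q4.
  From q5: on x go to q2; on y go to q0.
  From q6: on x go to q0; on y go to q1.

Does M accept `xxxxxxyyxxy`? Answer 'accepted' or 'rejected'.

accepted

q1 --x--> q0
q0 --x--> q6
q6 --x--> q0
q0 --x--> q6
q6 --x--> q0
q0 --x--> q6
q6 --y--> q1
q1 --y--> q5
q5 --x--> q2
q2 --x--> q4
q4 --y--> q4
End in state q4, which is an accepting state.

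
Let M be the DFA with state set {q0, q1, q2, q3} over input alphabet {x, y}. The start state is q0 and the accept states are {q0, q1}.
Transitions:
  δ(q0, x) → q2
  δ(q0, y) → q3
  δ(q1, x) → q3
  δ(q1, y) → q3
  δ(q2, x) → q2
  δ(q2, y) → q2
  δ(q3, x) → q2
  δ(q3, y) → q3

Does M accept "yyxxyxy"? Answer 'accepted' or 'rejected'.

q0 --y--> q3
q3 --y--> q3
q3 --x--> q2
q2 --x--> q2
q2 --y--> q2
q2 --x--> q2
q2 --y--> q2
End in state q2, which is not an accepting state.

rejected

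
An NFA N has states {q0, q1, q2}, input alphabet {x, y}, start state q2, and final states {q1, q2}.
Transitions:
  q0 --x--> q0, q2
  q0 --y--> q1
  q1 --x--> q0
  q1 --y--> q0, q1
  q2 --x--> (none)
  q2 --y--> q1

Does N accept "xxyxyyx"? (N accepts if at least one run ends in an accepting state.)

Start: {q2}
read x: {}
The reachable set is empty and stays empty for the remaining 6 symbols.
Reachable ∩ accepting = {} — empty.

rejected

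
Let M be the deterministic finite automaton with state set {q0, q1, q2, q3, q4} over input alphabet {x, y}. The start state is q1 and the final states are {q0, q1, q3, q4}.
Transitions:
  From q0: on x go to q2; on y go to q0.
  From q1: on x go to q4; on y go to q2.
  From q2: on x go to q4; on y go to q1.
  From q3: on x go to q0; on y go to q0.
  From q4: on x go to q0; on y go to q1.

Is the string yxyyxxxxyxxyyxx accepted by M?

q1 --y--> q2
q2 --x--> q4
q4 --y--> q1
q1 --y--> q2
q2 --x--> q4
q4 --x--> q0
q0 --x--> q2
q2 --x--> q4
q4 --y--> q1
q1 --x--> q4
q4 --x--> q0
q0 --y--> q0
q0 --y--> q0
q0 --x--> q2
q2 --x--> q4
End in state q4, which is an accepting state.

accepted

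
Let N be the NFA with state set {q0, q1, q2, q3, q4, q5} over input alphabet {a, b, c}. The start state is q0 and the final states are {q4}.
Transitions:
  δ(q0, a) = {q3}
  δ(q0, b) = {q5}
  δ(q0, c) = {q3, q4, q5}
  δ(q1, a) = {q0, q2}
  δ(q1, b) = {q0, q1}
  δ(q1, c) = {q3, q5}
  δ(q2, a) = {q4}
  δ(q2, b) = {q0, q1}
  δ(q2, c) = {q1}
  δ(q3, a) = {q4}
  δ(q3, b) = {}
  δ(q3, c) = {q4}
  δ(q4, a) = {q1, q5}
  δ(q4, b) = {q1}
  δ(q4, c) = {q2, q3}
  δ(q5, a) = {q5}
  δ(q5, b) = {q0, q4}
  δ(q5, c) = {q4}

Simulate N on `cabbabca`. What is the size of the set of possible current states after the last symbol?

Start: {q0}
read c: {q3, q4, q5}
read a: {q1, q4, q5}
read b: {q0, q1, q4}
read b: {q0, q1, q5}
read a: {q0, q2, q3, q5}
read b: {q0, q1, q4, q5}
read c: {q2, q3, q4, q5}
read a: {q1, q4, q5}
Final reachable set {q1, q4, q5} has 3 states.

3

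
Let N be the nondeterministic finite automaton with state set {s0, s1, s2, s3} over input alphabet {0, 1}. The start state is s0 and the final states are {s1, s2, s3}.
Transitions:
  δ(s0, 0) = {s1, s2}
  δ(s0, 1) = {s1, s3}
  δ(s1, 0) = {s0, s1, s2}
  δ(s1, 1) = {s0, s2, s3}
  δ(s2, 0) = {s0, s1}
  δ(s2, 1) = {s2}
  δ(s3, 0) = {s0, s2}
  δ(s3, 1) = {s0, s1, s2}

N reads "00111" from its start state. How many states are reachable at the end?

4

Start: {s0}
read 0: {s1, s2}
read 0: {s0, s1, s2}
read 1: {s0, s1, s2, s3}
read 1: {s0, s1, s2, s3}
read 1: {s0, s1, s2, s3}
Final reachable set {s0, s1, s2, s3} has 4 states.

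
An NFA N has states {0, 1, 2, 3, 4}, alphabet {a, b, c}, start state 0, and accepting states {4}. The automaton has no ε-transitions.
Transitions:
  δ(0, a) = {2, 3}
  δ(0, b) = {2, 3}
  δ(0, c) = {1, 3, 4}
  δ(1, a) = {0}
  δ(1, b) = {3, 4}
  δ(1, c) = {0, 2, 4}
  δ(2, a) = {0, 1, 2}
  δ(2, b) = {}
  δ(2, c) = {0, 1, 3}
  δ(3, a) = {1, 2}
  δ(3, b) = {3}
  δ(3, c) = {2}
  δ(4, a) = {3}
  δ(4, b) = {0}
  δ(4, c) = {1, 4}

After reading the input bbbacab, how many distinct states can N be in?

3

Start: {0}
read b: {2, 3}
read b: {3}
read b: {3}
read a: {1, 2}
read c: {0, 1, 2, 3, 4}
read a: {0, 1, 2, 3}
read b: {2, 3, 4}
Final reachable set {2, 3, 4} has 3 states.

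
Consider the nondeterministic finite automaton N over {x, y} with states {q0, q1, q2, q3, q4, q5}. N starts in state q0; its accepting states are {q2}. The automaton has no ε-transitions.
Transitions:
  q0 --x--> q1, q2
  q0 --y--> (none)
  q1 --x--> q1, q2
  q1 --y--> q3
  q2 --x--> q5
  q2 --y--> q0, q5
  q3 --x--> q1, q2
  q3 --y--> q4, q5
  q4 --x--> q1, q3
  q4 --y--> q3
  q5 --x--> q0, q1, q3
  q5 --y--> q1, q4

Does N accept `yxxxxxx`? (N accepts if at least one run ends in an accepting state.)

Start: {q0}
read y: {}
The reachable set is empty and stays empty for the remaining 6 symbols.
Reachable ∩ accepting = {} — empty.

rejected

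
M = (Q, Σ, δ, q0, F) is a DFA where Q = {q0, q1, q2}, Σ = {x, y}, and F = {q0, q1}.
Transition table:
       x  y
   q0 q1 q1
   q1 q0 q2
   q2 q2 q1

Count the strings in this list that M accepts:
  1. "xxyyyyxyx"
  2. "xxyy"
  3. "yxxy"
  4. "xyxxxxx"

"xxyyyyxyx": accepted
"xxyy": rejected
"yxxy": rejected
"xyxxxxx": rejected

1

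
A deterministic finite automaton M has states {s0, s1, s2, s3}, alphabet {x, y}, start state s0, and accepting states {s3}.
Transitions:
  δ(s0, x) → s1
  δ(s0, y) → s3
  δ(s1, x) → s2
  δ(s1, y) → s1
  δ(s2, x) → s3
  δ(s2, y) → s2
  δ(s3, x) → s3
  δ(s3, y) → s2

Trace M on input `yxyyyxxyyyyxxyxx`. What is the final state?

s0 --y--> s3
s3 --x--> s3
s3 --y--> s2
s2 --y--> s2
s2 --y--> s2
s2 --x--> s3
s3 --x--> s3
s3 --y--> s2
s2 --y--> s2
s2 --y--> s2
s2 --y--> s2
s2 --x--> s3
s3 --x--> s3
s3 --y--> s2
s2 --x--> s3
s3 --x--> s3

s3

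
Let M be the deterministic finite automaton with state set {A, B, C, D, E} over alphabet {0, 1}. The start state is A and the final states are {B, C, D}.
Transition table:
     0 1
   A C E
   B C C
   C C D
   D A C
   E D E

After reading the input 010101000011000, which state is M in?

C

A --0--> C
C --1--> D
D --0--> A
A --1--> E
E --0--> D
D --1--> C
C --0--> C
C --0--> C
C --0--> C
C --0--> C
C --1--> D
D --1--> C
C --0--> C
C --0--> C
C --0--> C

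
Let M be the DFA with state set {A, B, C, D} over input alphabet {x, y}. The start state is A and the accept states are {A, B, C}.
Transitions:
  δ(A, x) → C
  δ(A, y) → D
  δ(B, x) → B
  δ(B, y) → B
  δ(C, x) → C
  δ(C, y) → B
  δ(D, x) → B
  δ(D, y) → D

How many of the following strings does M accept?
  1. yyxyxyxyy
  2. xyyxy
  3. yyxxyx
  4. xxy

yyxyxyxyy: accepted
xyyxy: accepted
yyxxyx: accepted
xxy: accepted

4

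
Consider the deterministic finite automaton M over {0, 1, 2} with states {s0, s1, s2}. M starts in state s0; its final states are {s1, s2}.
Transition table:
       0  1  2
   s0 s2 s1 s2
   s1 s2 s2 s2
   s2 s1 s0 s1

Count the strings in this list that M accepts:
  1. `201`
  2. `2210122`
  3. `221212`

3

`201`: accepted
`2210122`: accepted
`221212`: accepted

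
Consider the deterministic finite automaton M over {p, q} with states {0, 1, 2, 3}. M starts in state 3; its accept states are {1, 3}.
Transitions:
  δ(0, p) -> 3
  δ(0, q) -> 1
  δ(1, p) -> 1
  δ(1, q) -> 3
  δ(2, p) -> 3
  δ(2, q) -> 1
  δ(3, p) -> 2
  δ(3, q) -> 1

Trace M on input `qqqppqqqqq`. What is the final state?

3

3 --q--> 1
1 --q--> 3
3 --q--> 1
1 --p--> 1
1 --p--> 1
1 --q--> 3
3 --q--> 1
1 --q--> 3
3 --q--> 1
1 --q--> 3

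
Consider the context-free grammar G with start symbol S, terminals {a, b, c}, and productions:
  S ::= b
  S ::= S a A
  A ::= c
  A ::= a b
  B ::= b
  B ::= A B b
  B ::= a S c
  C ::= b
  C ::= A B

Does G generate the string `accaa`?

no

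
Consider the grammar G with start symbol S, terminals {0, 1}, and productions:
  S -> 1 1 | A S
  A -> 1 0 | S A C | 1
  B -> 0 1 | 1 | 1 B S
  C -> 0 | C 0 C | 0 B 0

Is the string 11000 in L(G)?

no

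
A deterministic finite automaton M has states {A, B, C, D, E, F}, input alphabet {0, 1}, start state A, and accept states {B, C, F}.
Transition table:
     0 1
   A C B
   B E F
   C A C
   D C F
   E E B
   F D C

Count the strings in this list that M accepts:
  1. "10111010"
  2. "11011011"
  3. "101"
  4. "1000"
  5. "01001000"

"10111010": rejected
"11011011": accepted
"101": accepted
"1000": rejected
"01001000": rejected

2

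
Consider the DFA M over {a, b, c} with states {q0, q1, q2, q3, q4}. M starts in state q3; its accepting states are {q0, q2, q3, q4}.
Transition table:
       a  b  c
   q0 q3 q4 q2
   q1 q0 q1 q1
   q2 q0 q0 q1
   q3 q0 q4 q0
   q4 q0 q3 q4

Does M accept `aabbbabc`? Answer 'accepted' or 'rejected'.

q3 --a--> q0
q0 --a--> q3
q3 --b--> q4
q4 --b--> q3
q3 --b--> q4
q4 --a--> q0
q0 --b--> q4
q4 --c--> q4
End in state q4, which is an accepting state.

accepted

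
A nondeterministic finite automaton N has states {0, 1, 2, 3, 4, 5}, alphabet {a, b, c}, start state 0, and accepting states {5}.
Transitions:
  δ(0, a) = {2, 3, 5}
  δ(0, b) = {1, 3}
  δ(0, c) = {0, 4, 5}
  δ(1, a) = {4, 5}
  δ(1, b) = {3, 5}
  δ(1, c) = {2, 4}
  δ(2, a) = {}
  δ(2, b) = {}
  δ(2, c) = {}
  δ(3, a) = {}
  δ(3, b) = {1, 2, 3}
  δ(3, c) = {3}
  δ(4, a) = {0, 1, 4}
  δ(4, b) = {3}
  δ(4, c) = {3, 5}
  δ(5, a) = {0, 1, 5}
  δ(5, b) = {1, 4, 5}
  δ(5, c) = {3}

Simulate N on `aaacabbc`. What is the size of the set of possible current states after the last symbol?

Start: {0}
read a: {2, 3, 5}
read a: {0, 1, 5}
read a: {0, 1, 2, 3, 4, 5}
read c: {0, 2, 3, 4, 5}
read a: {0, 1, 2, 3, 4, 5}
read b: {1, 2, 3, 4, 5}
read b: {1, 2, 3, 4, 5}
read c: {2, 3, 4, 5}
Final reachable set {2, 3, 4, 5} has 4 states.

4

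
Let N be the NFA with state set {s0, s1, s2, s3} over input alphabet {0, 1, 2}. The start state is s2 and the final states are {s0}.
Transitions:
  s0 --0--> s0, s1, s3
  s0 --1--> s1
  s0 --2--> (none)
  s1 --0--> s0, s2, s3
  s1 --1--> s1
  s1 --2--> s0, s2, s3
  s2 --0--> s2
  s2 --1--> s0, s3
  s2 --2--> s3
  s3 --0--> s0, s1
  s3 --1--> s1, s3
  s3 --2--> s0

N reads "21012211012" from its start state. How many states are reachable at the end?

Start: {s2}
read 2: {s3}
read 1: {s1, s3}
read 0: {s0, s1, s2, s3}
read 1: {s0, s1, s3}
read 2: {s0, s2, s3}
read 2: {s0, s3}
read 1: {s1, s3}
read 1: {s1, s3}
read 0: {s0, s1, s2, s3}
read 1: {s0, s1, s3}
read 2: {s0, s2, s3}
Final reachable set {s0, s2, s3} has 3 states.

3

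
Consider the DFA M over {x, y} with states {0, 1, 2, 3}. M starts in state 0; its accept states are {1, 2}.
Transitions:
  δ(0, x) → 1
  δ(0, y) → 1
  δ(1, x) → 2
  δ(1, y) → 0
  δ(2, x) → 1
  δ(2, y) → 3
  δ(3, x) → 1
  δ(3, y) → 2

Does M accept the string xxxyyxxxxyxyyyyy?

rejected

0 --x--> 1
1 --x--> 2
2 --x--> 1
1 --y--> 0
0 --y--> 1
1 --x--> 2
2 --x--> 1
1 --x--> 2
2 --x--> 1
1 --y--> 0
0 --x--> 1
1 --y--> 0
0 --y--> 1
1 --y--> 0
0 --y--> 1
1 --y--> 0
End in state 0, which is not an accepting state.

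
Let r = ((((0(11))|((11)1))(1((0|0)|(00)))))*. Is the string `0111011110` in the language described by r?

Split into 2 pieces 01110 · 11110; each matches (((0(11))|((11)1))(1((0|0)|(00)))).

yes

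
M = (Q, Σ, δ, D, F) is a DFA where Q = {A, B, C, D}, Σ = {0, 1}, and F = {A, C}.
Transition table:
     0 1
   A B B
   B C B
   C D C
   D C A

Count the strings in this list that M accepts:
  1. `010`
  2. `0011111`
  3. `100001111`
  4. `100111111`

2

`010`: rejected
`0011111`: rejected
`100001111`: accepted
`100111111`: accepted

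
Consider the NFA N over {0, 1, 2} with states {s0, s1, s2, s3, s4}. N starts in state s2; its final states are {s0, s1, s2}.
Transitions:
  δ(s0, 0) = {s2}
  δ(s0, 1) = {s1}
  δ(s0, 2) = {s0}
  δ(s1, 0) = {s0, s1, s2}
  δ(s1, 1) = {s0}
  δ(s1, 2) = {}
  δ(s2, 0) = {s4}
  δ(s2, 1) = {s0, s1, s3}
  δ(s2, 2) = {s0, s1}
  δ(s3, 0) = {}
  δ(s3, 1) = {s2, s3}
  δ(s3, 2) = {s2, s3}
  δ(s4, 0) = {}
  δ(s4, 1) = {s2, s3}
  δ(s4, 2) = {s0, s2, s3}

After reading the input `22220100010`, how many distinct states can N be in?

Start: {s2}
read 2: {s0, s1}
read 2: {s0}
read 2: {s0}
read 2: {s0}
read 0: {s2}
read 1: {s0, s1, s3}
read 0: {s0, s1, s2}
read 0: {s0, s1, s2, s4}
read 0: {s0, s1, s2, s4}
read 1: {s0, s1, s2, s3}
read 0: {s0, s1, s2, s4}
Final reachable set {s0, s1, s2, s4} has 4 states.

4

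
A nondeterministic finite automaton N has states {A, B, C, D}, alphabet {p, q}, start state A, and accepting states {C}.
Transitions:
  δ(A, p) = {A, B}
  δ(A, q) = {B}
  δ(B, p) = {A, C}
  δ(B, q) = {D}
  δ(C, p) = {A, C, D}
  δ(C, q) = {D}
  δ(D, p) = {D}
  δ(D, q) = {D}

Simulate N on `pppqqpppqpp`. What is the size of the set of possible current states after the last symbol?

Start: {A}
read p: {A, B}
read p: {A, B, C}
read p: {A, B, C, D}
read q: {B, D}
read q: {D}
read p: {D}
read p: {D}
read p: {D}
read q: {D}
read p: {D}
read p: {D}
Final reachable set {D} has 1 state.

1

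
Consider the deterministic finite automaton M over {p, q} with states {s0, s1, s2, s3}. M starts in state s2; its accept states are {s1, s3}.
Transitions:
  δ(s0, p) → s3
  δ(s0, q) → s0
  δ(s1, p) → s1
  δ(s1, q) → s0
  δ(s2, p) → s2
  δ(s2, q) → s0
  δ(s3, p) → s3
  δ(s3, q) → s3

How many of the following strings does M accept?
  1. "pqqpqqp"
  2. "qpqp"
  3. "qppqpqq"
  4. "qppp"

4

"pqqpqqp": accepted
"qpqp": accepted
"qppqpqq": accepted
"qppp": accepted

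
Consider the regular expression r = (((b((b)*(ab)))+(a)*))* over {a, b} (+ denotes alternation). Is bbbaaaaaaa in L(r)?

bbbaaaaaaa cannot be split into zero or more pieces each matching ((b((b)*(ab)))+(a)*).

no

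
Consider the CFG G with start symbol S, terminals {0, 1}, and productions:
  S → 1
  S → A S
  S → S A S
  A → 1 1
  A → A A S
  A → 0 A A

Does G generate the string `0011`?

no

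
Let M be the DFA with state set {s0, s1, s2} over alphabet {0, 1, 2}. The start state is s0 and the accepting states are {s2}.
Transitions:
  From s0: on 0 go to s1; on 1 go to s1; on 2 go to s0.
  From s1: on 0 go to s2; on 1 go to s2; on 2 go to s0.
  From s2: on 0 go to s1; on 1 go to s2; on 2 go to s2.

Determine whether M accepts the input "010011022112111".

s0 --0--> s1
s1 --1--> s2
s2 --0--> s1
s1 --0--> s2
s2 --1--> s2
s2 --1--> s2
s2 --0--> s1
s1 --2--> s0
s0 --2--> s0
s0 --1--> s1
s1 --1--> s2
s2 --2--> s2
s2 --1--> s2
s2 --1--> s2
s2 --1--> s2
End in state s2, which is an accepting state.

accepted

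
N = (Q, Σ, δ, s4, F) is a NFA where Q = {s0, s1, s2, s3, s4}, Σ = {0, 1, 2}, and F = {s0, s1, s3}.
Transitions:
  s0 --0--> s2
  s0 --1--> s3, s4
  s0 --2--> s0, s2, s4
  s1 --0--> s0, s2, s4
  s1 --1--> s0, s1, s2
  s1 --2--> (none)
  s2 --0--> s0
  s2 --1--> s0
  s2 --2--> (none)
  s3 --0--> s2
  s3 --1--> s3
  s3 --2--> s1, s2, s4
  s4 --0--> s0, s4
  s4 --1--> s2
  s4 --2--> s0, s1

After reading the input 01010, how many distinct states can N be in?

Start: {s4}
read 0: {s0, s4}
read 1: {s2, s3, s4}
read 0: {s0, s2, s4}
read 1: {s0, s2, s3, s4}
read 0: {s0, s2, s4}
Final reachable set {s0, s2, s4} has 3 states.

3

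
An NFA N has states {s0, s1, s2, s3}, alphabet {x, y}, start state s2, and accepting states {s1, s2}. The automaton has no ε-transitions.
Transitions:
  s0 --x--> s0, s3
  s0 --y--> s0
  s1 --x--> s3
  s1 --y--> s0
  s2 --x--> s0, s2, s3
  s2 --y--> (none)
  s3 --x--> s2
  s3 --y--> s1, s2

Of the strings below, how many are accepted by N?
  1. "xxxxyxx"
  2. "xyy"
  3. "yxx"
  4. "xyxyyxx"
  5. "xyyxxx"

3

"xxxxyxx": accepted
"xyy": rejected
"yxx": rejected
"xyxyyxx": accepted
"xyyxxx": accepted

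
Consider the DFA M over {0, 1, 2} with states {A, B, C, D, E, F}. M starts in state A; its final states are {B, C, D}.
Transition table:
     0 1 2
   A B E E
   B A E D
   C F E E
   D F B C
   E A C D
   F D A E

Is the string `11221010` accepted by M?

A --1--> E
E --1--> C
C --2--> E
E --2--> D
D --1--> B
B --0--> A
A --1--> E
E --0--> A
End in state A, which is not an accepting state.

rejected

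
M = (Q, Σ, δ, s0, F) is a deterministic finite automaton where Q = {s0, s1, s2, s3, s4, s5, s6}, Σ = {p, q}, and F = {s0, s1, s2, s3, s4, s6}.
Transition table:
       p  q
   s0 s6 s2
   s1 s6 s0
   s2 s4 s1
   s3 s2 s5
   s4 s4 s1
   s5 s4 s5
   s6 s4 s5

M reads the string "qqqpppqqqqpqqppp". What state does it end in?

s4

s0 --q--> s2
s2 --q--> s1
s1 --q--> s0
s0 --p--> s6
s6 --p--> s4
s4 --p--> s4
s4 --q--> s1
s1 --q--> s0
s0 --q--> s2
s2 --q--> s1
s1 --p--> s6
s6 --q--> s5
s5 --q--> s5
s5 --p--> s4
s4 --p--> s4
s4 --p--> s4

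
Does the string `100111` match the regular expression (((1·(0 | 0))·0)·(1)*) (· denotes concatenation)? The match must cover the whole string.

Split as 100·111: ((1·(0|0))·0) matches 100 and (1)* matches 111.

yes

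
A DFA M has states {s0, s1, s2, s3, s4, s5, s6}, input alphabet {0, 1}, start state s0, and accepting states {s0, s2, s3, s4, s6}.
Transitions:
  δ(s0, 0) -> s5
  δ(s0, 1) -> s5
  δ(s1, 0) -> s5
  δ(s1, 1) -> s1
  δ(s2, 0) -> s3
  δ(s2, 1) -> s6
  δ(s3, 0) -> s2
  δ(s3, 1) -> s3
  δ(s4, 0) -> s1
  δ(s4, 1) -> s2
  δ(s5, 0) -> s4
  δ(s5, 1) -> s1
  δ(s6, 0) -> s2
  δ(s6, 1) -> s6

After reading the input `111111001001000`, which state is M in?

s0 --1--> s5
s5 --1--> s1
s1 --1--> s1
s1 --1--> s1
s1 --1--> s1
s1 --1--> s1
s1 --0--> s5
s5 --0--> s4
s4 --1--> s2
s2 --0--> s3
s3 --0--> s2
s2 --1--> s6
s6 --0--> s2
s2 --0--> s3
s3 --0--> s2

s2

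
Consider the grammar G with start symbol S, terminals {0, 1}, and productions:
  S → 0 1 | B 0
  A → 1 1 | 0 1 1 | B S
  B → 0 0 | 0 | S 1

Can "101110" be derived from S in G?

no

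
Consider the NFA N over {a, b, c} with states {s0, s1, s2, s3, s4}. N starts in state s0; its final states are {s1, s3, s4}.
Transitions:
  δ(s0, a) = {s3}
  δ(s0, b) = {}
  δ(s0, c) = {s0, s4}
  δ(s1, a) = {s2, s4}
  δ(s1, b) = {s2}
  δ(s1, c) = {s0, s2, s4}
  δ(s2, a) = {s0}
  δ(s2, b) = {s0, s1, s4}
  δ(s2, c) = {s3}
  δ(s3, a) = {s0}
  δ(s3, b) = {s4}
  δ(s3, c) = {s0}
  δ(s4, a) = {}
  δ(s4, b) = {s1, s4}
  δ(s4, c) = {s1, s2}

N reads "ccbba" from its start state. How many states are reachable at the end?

4

Start: {s0}
read c: {s0, s4}
read c: {s0, s1, s2, s4}
read b: {s0, s1, s2, s4}
read b: {s0, s1, s2, s4}
read a: {s0, s2, s3, s4}
Final reachable set {s0, s2, s3, s4} has 4 states.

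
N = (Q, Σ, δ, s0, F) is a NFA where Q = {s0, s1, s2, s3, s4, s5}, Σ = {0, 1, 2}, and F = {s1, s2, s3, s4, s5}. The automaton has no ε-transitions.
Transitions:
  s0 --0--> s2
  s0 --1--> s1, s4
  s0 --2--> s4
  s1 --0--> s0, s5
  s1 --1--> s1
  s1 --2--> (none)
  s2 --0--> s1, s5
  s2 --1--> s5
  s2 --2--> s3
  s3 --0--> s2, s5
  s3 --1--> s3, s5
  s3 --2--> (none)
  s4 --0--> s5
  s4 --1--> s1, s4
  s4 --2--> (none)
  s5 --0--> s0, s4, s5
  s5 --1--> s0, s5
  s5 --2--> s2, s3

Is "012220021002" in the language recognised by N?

rejected

Start: {s0}
read 0: {s2}
read 1: {s5}
read 2: {s2, s3}
read 2: {s3}
read 2: {}
The reachable set is empty and stays empty for the remaining 7 symbols.
Reachable ∩ accepting = {} — empty.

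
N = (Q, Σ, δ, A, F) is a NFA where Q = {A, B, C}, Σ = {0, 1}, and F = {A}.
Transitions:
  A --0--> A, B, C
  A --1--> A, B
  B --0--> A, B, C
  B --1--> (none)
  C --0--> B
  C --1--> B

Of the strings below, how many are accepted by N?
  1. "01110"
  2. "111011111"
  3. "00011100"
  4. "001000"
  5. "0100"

"01110": accepted
"111011111": accepted
"00011100": accepted
"001000": accepted
"0100": accepted

5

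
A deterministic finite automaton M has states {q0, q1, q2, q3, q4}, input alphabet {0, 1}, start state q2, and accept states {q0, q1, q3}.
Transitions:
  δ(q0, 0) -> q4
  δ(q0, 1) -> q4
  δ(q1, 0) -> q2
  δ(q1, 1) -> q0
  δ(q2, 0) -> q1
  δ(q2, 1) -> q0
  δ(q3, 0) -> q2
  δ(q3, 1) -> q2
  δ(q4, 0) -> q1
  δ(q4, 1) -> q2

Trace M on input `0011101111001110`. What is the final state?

q1

q2 --0--> q1
q1 --0--> q2
q2 --1--> q0
q0 --1--> q4
q4 --1--> q2
q2 --0--> q1
q1 --1--> q0
q0 --1--> q4
q4 --1--> q2
q2 --1--> q0
q0 --0--> q4
q4 --0--> q1
q1 --1--> q0
q0 --1--> q4
q4 --1--> q2
q2 --0--> q1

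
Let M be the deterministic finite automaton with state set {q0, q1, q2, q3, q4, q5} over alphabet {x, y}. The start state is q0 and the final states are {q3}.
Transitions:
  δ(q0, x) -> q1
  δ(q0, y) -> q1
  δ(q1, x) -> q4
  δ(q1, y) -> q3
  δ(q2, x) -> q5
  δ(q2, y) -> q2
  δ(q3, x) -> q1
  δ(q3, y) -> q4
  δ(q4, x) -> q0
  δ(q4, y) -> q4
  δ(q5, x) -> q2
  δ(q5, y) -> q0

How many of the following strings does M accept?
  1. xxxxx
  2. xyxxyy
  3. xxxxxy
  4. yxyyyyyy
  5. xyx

xxxxx: rejected
xyxxyy: rejected
xxxxxy: rejected
yxyyyyyy: rejected
xyx: rejected

0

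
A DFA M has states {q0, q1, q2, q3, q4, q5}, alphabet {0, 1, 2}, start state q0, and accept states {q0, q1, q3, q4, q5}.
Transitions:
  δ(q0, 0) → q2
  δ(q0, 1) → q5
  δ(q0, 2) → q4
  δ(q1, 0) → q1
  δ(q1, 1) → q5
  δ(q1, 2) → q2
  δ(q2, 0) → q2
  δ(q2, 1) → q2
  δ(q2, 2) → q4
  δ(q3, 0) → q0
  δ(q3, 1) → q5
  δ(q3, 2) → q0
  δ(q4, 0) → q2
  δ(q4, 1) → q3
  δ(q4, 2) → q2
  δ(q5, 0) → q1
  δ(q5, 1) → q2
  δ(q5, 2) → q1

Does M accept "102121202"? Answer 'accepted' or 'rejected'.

accepted

q0 --1--> q5
q5 --0--> q1
q1 --2--> q2
q2 --1--> q2
q2 --2--> q4
q4 --1--> q3
q3 --2--> q0
q0 --0--> q2
q2 --2--> q4
End in state q4, which is an accepting state.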